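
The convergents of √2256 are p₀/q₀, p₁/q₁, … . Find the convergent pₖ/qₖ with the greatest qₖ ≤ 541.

18049/380

√2256 = [47; 2, 94, …] (period length 2).
Convergents:
  p_0/q_0 = 47/1
  p_1/q_1 = 95/2
  p_2/q_2 = 8977/189
  p_3/q_3 = 18049/380
  p_4/q_4 = 1705583/35909
q_3 = 380 ≤ 541 < 35909 = q_4, so the answer is 18049/380.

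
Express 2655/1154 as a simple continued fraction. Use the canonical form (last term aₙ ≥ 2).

[2; 3, 3, 14, 8]

2655 = 2×1154 + 347
1154 = 3×347 + 113
347 = 3×113 + 8
113 = 14×8 + 1
8 = 8×1 + 0  (stop)
So 2655/1154 = [2; 3, 3, 14, 8].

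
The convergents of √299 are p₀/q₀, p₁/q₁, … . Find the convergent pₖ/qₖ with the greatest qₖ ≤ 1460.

14231/823

√299 = [17; 3, 2, 3, 34, …] (period length 4).
Convergents:
  p_0/q_0 = 17/1
  p_1/q_1 = 52/3
  p_2/q_2 = 121/7
  p_3/q_3 = 415/24
  p_4/q_4 = 14231/823
  p_5/q_5 = 43108/2493
q_4 = 823 ≤ 1460 < 2493 = q_5, so the answer is 14231/823.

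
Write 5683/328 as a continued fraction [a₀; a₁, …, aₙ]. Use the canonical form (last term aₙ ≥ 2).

5683 = 17×328 + 107
328 = 3×107 + 7
107 = 15×7 + 2
7 = 3×2 + 1
2 = 2×1 + 0  (stop)
So 5683/328 = [17; 3, 15, 3, 2].

[17; 3, 15, 3, 2]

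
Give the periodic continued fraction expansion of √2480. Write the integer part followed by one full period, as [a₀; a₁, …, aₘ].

[49; 1, 3, 1, 98]

a₀ = ⌊√2480⌋ = 49.
With m₀=0, d₀=1 and mₖ₊₁ = dₖaₖ − mₖ, dₖ₊₁ = (n − mₖ₊₁²)/dₖ, aₖ₊₁ = ⌊(a₀+mₖ₊₁)/dₖ₊₁⌋:
  k=1: m=49, d=79, a=1
  k=2: m=30, d=20, a=3
  k=3: m=30, d=79, a=1
  k=4: m=49, d=1, a=98
d=1 and a=2a₀=98 at k=4, so the next step gives (m, d) = (49, 79) again — its k=1 value — and the period has length 4.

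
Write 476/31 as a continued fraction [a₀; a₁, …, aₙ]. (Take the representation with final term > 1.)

[15; 2, 1, 4, 2]

476 = 15·31 + 11
31 = 2·11 + 9
11 = 1·9 + 2
9 = 4·2 + 1
2 = 2·1 + 0  (stop)
So 476/31 = [15; 2, 1, 4, 2].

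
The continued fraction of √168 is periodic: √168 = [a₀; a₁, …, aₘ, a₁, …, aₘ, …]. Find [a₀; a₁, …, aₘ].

[12; 1, 24]

a₀ = ⌊√168⌋ = 12.
With m₀=0, d₀=1 and mₖ₊₁ = dₖaₖ − mₖ, dₖ₊₁ = (n − mₖ₊₁²)/dₖ, aₖ₊₁ = ⌊(a₀+mₖ₊₁)/dₖ₊₁⌋:
  k=1: m=12, d=24, a=1
  k=2: m=12, d=1, a=24
d=1 and a=2a₀=24 at k=2, so the next step gives (m, d) = (12, 24) again — its k=1 value — and the period has length 2.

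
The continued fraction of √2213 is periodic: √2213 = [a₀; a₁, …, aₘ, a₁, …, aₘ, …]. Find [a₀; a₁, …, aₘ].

[47; 23, 1, 1, 23, 94]

a₀ = ⌊√2213⌋ = 47.
With m₀=0, d₀=1 and mₖ₊₁ = dₖaₖ − mₖ, dₖ₊₁ = (n − mₖ₊₁²)/dₖ, aₖ₊₁ = ⌊(a₀+mₖ₊₁)/dₖ₊₁⌋:
  k=1: m=47, d=4, a=23
  k=2: m=45, d=47, a=1
  k=3: m=2, d=47, a=1
  k=4: m=45, d=4, a=23
  k=5: m=47, d=1, a=94
d=1 and a=2a₀=94 at k=5, so the next step gives (m, d) = (47, 4) again — its k=1 value — and the period has length 5.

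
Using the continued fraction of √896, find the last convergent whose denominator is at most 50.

√896 = [29; 1, 13, 1, 58, …] (period length 4).
Convergents:
  p_0/q_0 = 29/1
  p_1/q_1 = 30/1
  p_2/q_2 = 419/14
  p_3/q_3 = 449/15
  p_4/q_4 = 26461/884
q_3 = 15 ≤ 50 < 884 = q_4, so the answer is 449/15.

449/15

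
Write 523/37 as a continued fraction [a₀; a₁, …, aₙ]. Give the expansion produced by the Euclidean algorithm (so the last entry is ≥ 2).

[14; 7, 2, 2]

523 = 14*37 + 5
37 = 7*5 + 2
5 = 2*2 + 1
2 = 2*1 + 0  (stop)
So 523/37 = [14; 7, 2, 2].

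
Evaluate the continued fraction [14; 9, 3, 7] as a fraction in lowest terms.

Using pₖ = aₖpₖ₋₁ + pₖ₋₂ and qₖ = aₖqₖ₋₁ + qₖ₋₂:
  k=0: a=14, p=14, q=1
  k=1: a=9, p=127, q=9
  k=2: a=3, p=395, q=28
  k=3: a=7, p=2892, q=205

2892/205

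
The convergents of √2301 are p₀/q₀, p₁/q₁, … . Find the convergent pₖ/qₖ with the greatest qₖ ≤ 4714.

147312/3071

√2301 = [47; 1, 30, 1, 94, …] (period length 4).
Convergents:
  p_0/q_0 = 47/1
  p_1/q_1 = 48/1
  p_2/q_2 = 1487/31
  p_3/q_3 = 1535/32
  p_4/q_4 = 145777/3039
  p_5/q_5 = 147312/3071
  p_6/q_6 = 4565137/95169
q_5 = 3071 ≤ 4714 < 95169 = q_6, so the answer is 147312/3071.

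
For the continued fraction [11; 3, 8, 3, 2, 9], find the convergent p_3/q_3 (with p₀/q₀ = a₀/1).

883/78

Using pₖ = aₖpₖ₋₁ + pₖ₋₂, qₖ = aₖqₖ₋₁ + qₖ₋₂ (with p₋₁=1, p₋₂=0, q₋₁=0, q₋₂=1):
  k=0: a=11, p=11, q=1
  k=1: a=3, p=34, q=3
  k=2: a=8, p=283, q=25
  k=3: a=3, p=883, q=78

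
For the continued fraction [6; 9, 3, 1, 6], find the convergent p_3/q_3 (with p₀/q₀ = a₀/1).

Using pₖ = aₖpₖ₋₁ + pₖ₋₂, qₖ = aₖqₖ₋₁ + qₖ₋₂ (with p₋₁=1, p₋₂=0, q₋₁=0, q₋₂=1):
  k=0: a=6, p=6, q=1
  k=1: a=9, p=55, q=9
  k=2: a=3, p=171, q=28
  k=3: a=1, p=226, q=37

226/37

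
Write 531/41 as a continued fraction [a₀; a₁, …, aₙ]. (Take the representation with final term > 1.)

531 = 12·41 + 39
41 = 1·39 + 2
39 = 19·2 + 1
2 = 2·1 + 0  (stop)
So 531/41 = [12; 1, 19, 2].

[12; 1, 19, 2]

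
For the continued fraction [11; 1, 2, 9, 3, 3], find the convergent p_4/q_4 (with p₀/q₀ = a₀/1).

Using pₖ = aₖpₖ₋₁ + pₖ₋₂, qₖ = aₖqₖ₋₁ + qₖ₋₂ (with p₋₁=1, p₋₂=0, q₋₁=0, q₋₂=1):
  k=0: a=11, p=11, q=1
  k=1: a=1, p=12, q=1
  k=2: a=2, p=35, q=3
  k=3: a=9, p=327, q=28
  k=4: a=3, p=1016, q=87

1016/87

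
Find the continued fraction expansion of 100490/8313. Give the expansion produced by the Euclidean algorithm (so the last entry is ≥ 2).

[12; 11, 3, 14, 17]

100490 = 12*8313 + 734
8313 = 11*734 + 239
734 = 3*239 + 17
239 = 14*17 + 1
17 = 17*1 + 0  (stop)
So 100490/8313 = [12; 11, 3, 14, 17].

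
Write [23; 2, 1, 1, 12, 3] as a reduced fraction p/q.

Using pₖ = aₖpₖ₋₁ + pₖ₋₂ and qₖ = aₖqₖ₋₁ + qₖ₋₂:
  k=0: a=23, p=23, q=1
  k=1: a=2, p=47, q=2
  k=2: a=1, p=70, q=3
  k=3: a=1, p=117, q=5
  k=4: a=12, p=1474, q=63
  k=5: a=3, p=4539, q=194

4539/194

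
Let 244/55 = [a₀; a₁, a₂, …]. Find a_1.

2

244 = 4·55 + 24   →  a_0 = 4
55 = 2·24 + 7   →  a_1 = 2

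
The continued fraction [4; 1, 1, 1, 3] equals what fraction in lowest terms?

Using pₖ = aₖpₖ₋₁ + pₖ₋₂ and qₖ = aₖqₖ₋₁ + qₖ₋₂:
  k=0: a=4, p=4, q=1
  k=1: a=1, p=5, q=1
  k=2: a=1, p=9, q=2
  k=3: a=1, p=14, q=3
  k=4: a=3, p=51, q=11

51/11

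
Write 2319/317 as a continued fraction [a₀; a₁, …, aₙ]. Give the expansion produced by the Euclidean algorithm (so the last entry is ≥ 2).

[7; 3, 5, 1, 7, 2]

2319 = 7*317 + 100
317 = 3*100 + 17
100 = 5*17 + 15
17 = 1*15 + 2
15 = 7*2 + 1
2 = 2*1 + 0  (stop)
So 2319/317 = [7; 3, 5, 1, 7, 2].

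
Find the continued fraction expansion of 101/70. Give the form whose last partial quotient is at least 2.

[1; 2, 3, 1, 7]

101 = 1·70 + 31
70 = 2·31 + 8
31 = 3·8 + 7
8 = 1·7 + 1
7 = 7·1 + 0  (stop)
So 101/70 = [1; 2, 3, 1, 7].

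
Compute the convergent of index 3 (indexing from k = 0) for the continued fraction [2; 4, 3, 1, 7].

Using pₖ = aₖpₖ₋₁ + pₖ₋₂, qₖ = aₖqₖ₋₁ + qₖ₋₂ (with p₋₁=1, p₋₂=0, q₋₁=0, q₋₂=1):
  k=0: a=2, p=2, q=1
  k=1: a=4, p=9, q=4
  k=2: a=3, p=29, q=13
  k=3: a=1, p=38, q=17

38/17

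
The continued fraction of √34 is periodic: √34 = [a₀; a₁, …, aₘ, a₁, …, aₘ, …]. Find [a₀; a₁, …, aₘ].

a₀ = ⌊√34⌋ = 5.
With m₀=0, d₀=1 and mₖ₊₁ = dₖaₖ − mₖ, dₖ₊₁ = (n − mₖ₊₁²)/dₖ, aₖ₊₁ = ⌊(a₀+mₖ₊₁)/dₖ₊₁⌋:
  k=1: m=5, d=9, a=1
  k=2: m=4, d=2, a=4
  k=3: m=4, d=9, a=1
  k=4: m=5, d=1, a=10
d=1 and a=2a₀=10 at k=4, so the next step gives (m, d) = (5, 9) again — its k=1 value — and the period has length 4.

[5; 1, 4, 1, 10]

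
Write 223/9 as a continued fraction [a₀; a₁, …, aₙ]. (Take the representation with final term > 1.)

[24; 1, 3, 2]

223 = 24×9 + 7
9 = 1×7 + 2
7 = 3×2 + 1
2 = 2×1 + 0  (stop)
So 223/9 = [24; 1, 3, 2].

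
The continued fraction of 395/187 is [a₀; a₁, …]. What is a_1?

395 = 2·187 + 21   →  a_0 = 2
187 = 8·21 + 19   →  a_1 = 8

8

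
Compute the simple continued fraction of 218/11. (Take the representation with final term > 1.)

218 = 19*11 + 9
11 = 1*9 + 2
9 = 4*2 + 1
2 = 2*1 + 0  (stop)
So 218/11 = [19; 1, 4, 2].

[19; 1, 4, 2]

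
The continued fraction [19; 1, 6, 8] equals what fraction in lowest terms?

1132/57

Using pₖ = aₖpₖ₋₁ + pₖ₋₂ and qₖ = aₖqₖ₋₁ + qₖ₋₂:
  k=0: a=19, p=19, q=1
  k=1: a=1, p=20, q=1
  k=2: a=6, p=139, q=7
  k=3: a=8, p=1132, q=57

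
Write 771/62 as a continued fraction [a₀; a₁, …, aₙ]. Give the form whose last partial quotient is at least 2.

771 = 12×62 + 27
62 = 2×27 + 8
27 = 3×8 + 3
8 = 2×3 + 2
3 = 1×2 + 1
2 = 2×1 + 0  (stop)
So 771/62 = [12; 2, 3, 2, 1, 2].

[12; 2, 3, 2, 1, 2]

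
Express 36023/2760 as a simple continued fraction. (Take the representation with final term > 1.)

[13; 19, 3, 3, 14]

36023 = 13·2760 + 143
2760 = 19·143 + 43
143 = 3·43 + 14
43 = 3·14 + 1
14 = 14·1 + 0  (stop)
So 36023/2760 = [13; 19, 3, 3, 14].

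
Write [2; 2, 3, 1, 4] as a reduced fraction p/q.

105/43

Using pₖ = aₖpₖ₋₁ + pₖ₋₂ and qₖ = aₖqₖ₋₁ + qₖ₋₂:
  k=0: a=2, p=2, q=1
  k=1: a=2, p=5, q=2
  k=2: a=3, p=17, q=7
  k=3: a=1, p=22, q=9
  k=4: a=4, p=105, q=43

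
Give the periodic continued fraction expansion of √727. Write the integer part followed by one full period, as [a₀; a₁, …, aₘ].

[26; 1, 25, 1, 52]

a₀ = ⌊√727⌋ = 26.
With m₀=0, d₀=1 and mₖ₊₁ = dₖaₖ − mₖ, dₖ₊₁ = (n − mₖ₊₁²)/dₖ, aₖ₊₁ = ⌊(a₀+mₖ₊₁)/dₖ₊₁⌋:
  k=1: m=26, d=51, a=1
  k=2: m=25, d=2, a=25
  k=3: m=25, d=51, a=1
  k=4: m=26, d=1, a=52
d=1 and a=2a₀=52 at k=4, so the next step gives (m, d) = (26, 51) again — its k=1 value — and the period has length 4.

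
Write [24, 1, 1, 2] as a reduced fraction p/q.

123/5

Using pₖ = aₖpₖ₋₁ + pₖ₋₂ and qₖ = aₖqₖ₋₁ + qₖ₋₂:
  k=0: a=24, p=24, q=1
  k=1: a=1, p=25, q=1
  k=2: a=1, p=49, q=2
  k=3: a=2, p=123, q=5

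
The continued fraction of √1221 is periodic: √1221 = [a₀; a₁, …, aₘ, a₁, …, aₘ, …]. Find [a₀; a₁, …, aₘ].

a₀ = ⌊√1221⌋ = 34.
With m₀=0, d₀=1 and mₖ₊₁ = dₖaₖ − mₖ, dₖ₊₁ = (n − mₖ₊₁²)/dₖ, aₖ₊₁ = ⌊(a₀+mₖ₊₁)/dₖ₊₁⌋:
  k=1: m=34, d=65, a=1
  k=2: m=31, d=4, a=16
  k=3: m=33, d=33, a=2
  k=4: m=33, d=4, a=16
  k=5: m=31, d=65, a=1
  k=6: m=34, d=1, a=68
d=1 and a=2a₀=68 at k=6, so the next step gives (m, d) = (34, 65) again — its k=1 value — and the period has length 6.

[34; 1, 16, 2, 16, 1, 68]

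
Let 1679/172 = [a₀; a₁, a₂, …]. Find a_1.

1679 = 9·172 + 131   →  a_0 = 9
172 = 1·131 + 41   →  a_1 = 1

1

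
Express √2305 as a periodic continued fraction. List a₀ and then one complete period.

[48; 96]

a₀ = ⌊√2305⌋ = 48.
With m₀=0, d₀=1 and mₖ₊₁ = dₖaₖ − mₖ, dₖ₊₁ = (n − mₖ₊₁²)/dₖ, aₖ₊₁ = ⌊(a₀+mₖ₊₁)/dₖ₊₁⌋:
  k=1: m=48, d=1, a=96
d=1 and a=2a₀=96 at k=1, so the next step gives (m, d) = (48, 1) again — its k=1 value — and the period has length 1.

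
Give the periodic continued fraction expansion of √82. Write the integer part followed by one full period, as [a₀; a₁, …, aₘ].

a₀ = ⌊√82⌋ = 9.
With m₀=0, d₀=1 and mₖ₊₁ = dₖaₖ − mₖ, dₖ₊₁ = (n − mₖ₊₁²)/dₖ, aₖ₊₁ = ⌊(a₀+mₖ₊₁)/dₖ₊₁⌋:
  k=1: m=9, d=1, a=18
d=1 and a=2a₀=18 at k=1, so the next step gives (m, d) = (9, 1) again — its k=1 value — and the period has length 1.

[9; 18]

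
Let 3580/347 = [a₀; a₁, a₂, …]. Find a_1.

3

3580 = 10·347 + 110   →  a_0 = 10
347 = 3·110 + 17   →  a_1 = 3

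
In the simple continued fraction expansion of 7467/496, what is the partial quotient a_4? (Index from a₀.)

2

7467 = 15·496 + 27   →  a_0 = 15
496 = 18·27 + 10   →  a_1 = 18
27 = 2·10 + 7   →  a_2 = 2
10 = 1·7 + 3   →  a_3 = 1
7 = 2·3 + 1   →  a_4 = 2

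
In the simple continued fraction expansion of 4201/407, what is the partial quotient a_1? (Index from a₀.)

4201 = 10·407 + 131   →  a_0 = 10
407 = 3·131 + 14   →  a_1 = 3

3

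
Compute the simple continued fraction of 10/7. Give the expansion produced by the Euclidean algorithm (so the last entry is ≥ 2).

10 = 1×7 + 3
7 = 2×3 + 1
3 = 3×1 + 0  (stop)
So 10/7 = [1; 2, 3].

[1; 2, 3]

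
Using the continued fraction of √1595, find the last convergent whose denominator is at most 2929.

51080/1279

√1595 = [39; 1, 14, 1, 78, …] (period length 4).
Convergents:
  p_0/q_0 = 39/1
  p_1/q_1 = 40/1
  p_2/q_2 = 599/15
  p_3/q_3 = 639/16
  p_4/q_4 = 50441/1263
  p_5/q_5 = 51080/1279
  p_6/q_6 = 765561/19169
q_5 = 1279 ≤ 2929 < 19169 = q_6, so the answer is 51080/1279.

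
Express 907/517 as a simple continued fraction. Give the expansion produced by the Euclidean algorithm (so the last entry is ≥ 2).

907 = 1*517 + 390
517 = 1*390 + 127
390 = 3*127 + 9
127 = 14*9 + 1
9 = 9*1 + 0  (stop)
So 907/517 = [1; 1, 3, 14, 9].

[1; 1, 3, 14, 9]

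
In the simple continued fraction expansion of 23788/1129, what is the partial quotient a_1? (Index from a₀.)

23788 = 21·1129 + 79   →  a_0 = 21
1129 = 14·79 + 23   →  a_1 = 14

14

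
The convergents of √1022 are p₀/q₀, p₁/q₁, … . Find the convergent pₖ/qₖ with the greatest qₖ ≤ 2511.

√1022 = [31; 1, 30, 1, 62, …] (period length 4).
Convergents:
  p_0/q_0 = 31/1
  p_1/q_1 = 32/1
  p_2/q_2 = 991/31
  p_3/q_3 = 1023/32
  p_4/q_4 = 64417/2015
  p_5/q_5 = 65440/2047
  p_6/q_6 = 2027617/63425
q_5 = 2047 ≤ 2511 < 63425 = q_6, so the answer is 65440/2047.

65440/2047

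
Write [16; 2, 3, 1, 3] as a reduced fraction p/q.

559/34

Fold from the inside: start with 3/1.
  1 + 1/3 = 4/3
  3 + 3/4 = 15/4
  2 + 4/15 = 34/15
  16 + 15/34 = 559/34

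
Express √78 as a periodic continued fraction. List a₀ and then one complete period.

a₀ = ⌊√78⌋ = 8.
With m₀=0, d₀=1 and mₖ₊₁ = dₖaₖ − mₖ, dₖ₊₁ = (n − mₖ₊₁²)/dₖ, aₖ₊₁ = ⌊(a₀+mₖ₊₁)/dₖ₊₁⌋:
  k=1: m=8, d=14, a=1
  k=2: m=6, d=3, a=4
  k=3: m=6, d=14, a=1
  k=4: m=8, d=1, a=16
d=1 and a=2a₀=16 at k=4, so the next step gives (m, d) = (8, 14) again — its k=1 value — and the period has length 4.

[8; 1, 4, 1, 16]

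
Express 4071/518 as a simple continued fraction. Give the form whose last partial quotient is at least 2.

4071 = 7*518 + 445
518 = 1*445 + 73
445 = 6*73 + 7
73 = 10*7 + 3
7 = 2*3 + 1
3 = 3*1 + 0  (stop)
So 4071/518 = [7; 1, 6, 10, 2, 3].

[7; 1, 6, 10, 2, 3]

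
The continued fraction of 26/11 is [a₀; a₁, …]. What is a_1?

26 = 2·11 + 4   →  a_0 = 2
11 = 2·4 + 3   →  a_1 = 2

2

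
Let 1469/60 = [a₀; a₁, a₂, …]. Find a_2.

1469 = 24·60 + 29   →  a_0 = 24
60 = 2·29 + 2   →  a_1 = 2
29 = 14·2 + 1   →  a_2 = 14

14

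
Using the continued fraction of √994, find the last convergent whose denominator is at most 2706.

72104/2287

√994 = [31; 1, 1, 8, 1, 1, 62, …] (period length 6).
Convergents:
  p_0/q_0 = 31/1
  p_1/q_1 = 32/1
  p_2/q_2 = 63/2
  p_3/q_3 = 536/17
  p_4/q_4 = 599/19
  p_5/q_5 = 1135/36
  p_6/q_6 = 70969/2251
  p_7/q_7 = 72104/2287
  p_8/q_8 = 143073/4538
q_7 = 2287 ≤ 2706 < 4538 = q_8, so the answer is 72104/2287.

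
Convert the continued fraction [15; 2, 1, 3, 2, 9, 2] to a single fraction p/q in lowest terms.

Fold from the inside: start with 2/1.
  9 + 1/2 = 19/2
  2 + 2/19 = 40/19
  3 + 19/40 = 139/40
  1 + 40/139 = 179/139
  2 + 139/179 = 497/179
  15 + 179/497 = 7634/497

7634/497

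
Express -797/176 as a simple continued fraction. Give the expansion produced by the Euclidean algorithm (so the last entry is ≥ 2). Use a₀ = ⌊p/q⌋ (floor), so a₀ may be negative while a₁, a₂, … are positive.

[-5; 2, 8, 3, 3]

-797 = -5*176 + 83
176 = 2*83 + 10
83 = 8*10 + 3
10 = 3*3 + 1
3 = 3*1 + 0  (stop)
So -797/176 = [-5; 2, 8, 3, 3].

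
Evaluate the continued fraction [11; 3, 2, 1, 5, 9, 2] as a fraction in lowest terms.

Fold from the inside: start with 2/1.
  9 + 1/2 = 19/2
  5 + 2/19 = 97/19
  1 + 19/97 = 116/97
  2 + 97/116 = 329/116
  3 + 116/329 = 1103/329
  11 + 329/1103 = 12462/1103

12462/1103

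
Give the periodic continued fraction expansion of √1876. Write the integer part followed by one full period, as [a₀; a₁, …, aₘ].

a₀ = ⌊√1876⌋ = 43.
With m₀=0, d₀=1 and mₖ₊₁ = dₖaₖ − mₖ, dₖ₊₁ = (n − mₖ₊₁²)/dₖ, aₖ₊₁ = ⌊(a₀+mₖ₊₁)/dₖ₊₁⌋:
  k=1: m=43, d=27, a=3
  k=2: m=38, d=16, a=5
  k=3: m=42, d=7, a=12
  k=4: m=42, d=16, a=5
  k=5: m=38, d=27, a=3
  k=6: m=43, d=1, a=86
d=1 and a=2a₀=86 at k=6, so the next step gives (m, d) = (43, 27) again — its k=1 value — and the period has length 6.

[43; 3, 5, 12, 5, 3, 86]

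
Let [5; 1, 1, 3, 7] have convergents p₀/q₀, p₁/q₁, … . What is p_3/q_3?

Using pₖ = aₖpₖ₋₁ + pₖ₋₂, qₖ = aₖqₖ₋₁ + qₖ₋₂ (with p₋₁=1, p₋₂=0, q₋₁=0, q₋₂=1):
  k=0: a=5, p=5, q=1
  k=1: a=1, p=6, q=1
  k=2: a=1, p=11, q=2
  k=3: a=3, p=39, q=7

39/7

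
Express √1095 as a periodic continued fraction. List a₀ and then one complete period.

[33; 11, 66]

a₀ = ⌊√1095⌋ = 33.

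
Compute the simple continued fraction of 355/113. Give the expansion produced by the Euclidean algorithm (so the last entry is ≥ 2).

[3; 7, 16]

355 = 3×113 + 16
113 = 7×16 + 1
16 = 16×1 + 0  (stop)
So 355/113 = [3; 7, 16].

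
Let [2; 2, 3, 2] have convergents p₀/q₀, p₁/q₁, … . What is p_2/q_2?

Using pₖ = aₖpₖ₋₁ + pₖ₋₂, qₖ = aₖqₖ₋₁ + qₖ₋₂ (with p₋₁=1, p₋₂=0, q₋₁=0, q₋₂=1):
  k=0: a=2, p=2, q=1
  k=1: a=2, p=5, q=2
  k=2: a=3, p=17, q=7

17/7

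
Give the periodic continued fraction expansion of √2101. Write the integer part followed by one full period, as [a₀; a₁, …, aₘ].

[45; 1, 5, 8, 5, 1, 90]

a₀ = ⌊√2101⌋ = 45.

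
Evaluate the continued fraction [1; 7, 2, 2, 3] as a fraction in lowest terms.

Using pₖ = aₖpₖ₋₁ + pₖ₋₂ and qₖ = aₖqₖ₋₁ + qₖ₋₂:
  k=0: a=1, p=1, q=1
  k=1: a=7, p=8, q=7
  k=2: a=2, p=17, q=15
  k=3: a=2, p=42, q=37
  k=4: a=3, p=143, q=126

143/126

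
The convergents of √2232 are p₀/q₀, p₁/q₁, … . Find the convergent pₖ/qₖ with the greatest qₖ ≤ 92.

√2232 = [47; 4, 10, 4, 94, …] (period length 4).
Convergents:
  p_0/q_0 = 47/1
  p_1/q_1 = 189/4
  p_2/q_2 = 1937/41
  p_3/q_3 = 7937/168
q_2 = 41 ≤ 92 < 168 = q_3, so the answer is 1937/41.

1937/41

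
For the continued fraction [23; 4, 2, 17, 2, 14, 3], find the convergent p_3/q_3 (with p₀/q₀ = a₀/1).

3646/157

Using pₖ = aₖpₖ₋₁ + pₖ₋₂, qₖ = aₖqₖ₋₁ + qₖ₋₂ (with p₋₁=1, p₋₂=0, q₋₁=0, q₋₂=1):
  k=0: a=23, p=23, q=1
  k=1: a=4, p=93, q=4
  k=2: a=2, p=209, q=9
  k=3: a=17, p=3646, q=157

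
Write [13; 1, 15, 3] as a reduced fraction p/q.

Using pₖ = aₖpₖ₋₁ + pₖ₋₂ and qₖ = aₖqₖ₋₁ + qₖ₋₂:
  k=0: a=13, p=13, q=1
  k=1: a=1, p=14, q=1
  k=2: a=15, p=223, q=16
  k=3: a=3, p=683, q=49

683/49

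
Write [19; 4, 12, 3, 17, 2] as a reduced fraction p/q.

103596/5383

Fold from the inside: start with 2/1.
  17 + 1/2 = 35/2
  3 + 2/35 = 107/35
  12 + 35/107 = 1319/107
  4 + 107/1319 = 5383/1319
  19 + 1319/5383 = 103596/5383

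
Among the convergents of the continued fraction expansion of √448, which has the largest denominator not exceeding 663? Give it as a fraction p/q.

5355/253

√448 = [21; 6, 42, …] (period length 2).
Convergents:
  p_0/q_0 = 21/1
  p_1/q_1 = 127/6
  p_2/q_2 = 5355/253
  p_3/q_3 = 32257/1524
q_2 = 253 ≤ 663 < 1524 = q_3, so the answer is 5355/253.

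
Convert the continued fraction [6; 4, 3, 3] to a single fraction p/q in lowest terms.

268/43

Fold from the inside: start with 3/1.
  3 + 1/3 = 10/3
  4 + 3/10 = 43/10
  6 + 10/43 = 268/43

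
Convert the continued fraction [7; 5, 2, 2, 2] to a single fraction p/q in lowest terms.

Fold from the inside: start with 2/1.
  2 + 1/2 = 5/2
  2 + 2/5 = 12/5
  5 + 5/12 = 65/12
  7 + 12/65 = 467/65

467/65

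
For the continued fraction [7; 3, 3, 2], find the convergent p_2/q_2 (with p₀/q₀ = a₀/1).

Using pₖ = aₖpₖ₋₁ + pₖ₋₂, qₖ = aₖqₖ₋₁ + qₖ₋₂ (with p₋₁=1, p₋₂=0, q₋₁=0, q₋₂=1):
  k=0: a=7, p=7, q=1
  k=1: a=3, p=22, q=3
  k=2: a=3, p=73, q=10

73/10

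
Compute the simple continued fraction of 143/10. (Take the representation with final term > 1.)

143 = 14*10 + 3
10 = 3*3 + 1
3 = 3*1 + 0  (stop)
So 143/10 = [14; 3, 3].

[14; 3, 3]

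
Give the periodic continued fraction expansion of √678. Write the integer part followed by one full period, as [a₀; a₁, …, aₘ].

[26; 26, 52]

a₀ = ⌊√678⌋ = 26.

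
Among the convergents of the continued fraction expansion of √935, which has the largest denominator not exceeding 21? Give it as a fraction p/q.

√935 = [30; 1, 1, 2, 1, 2, 1, 1, 60, …] (period length 8).
Convergents:
  p_0/q_0 = 30/1
  p_1/q_1 = 31/1
  p_2/q_2 = 61/2
  p_3/q_3 = 153/5
  p_4/q_4 = 214/7
  p_5/q_5 = 581/19
  p_6/q_6 = 795/26
q_5 = 19 ≤ 21 < 26 = q_6, so the answer is 581/19.

581/19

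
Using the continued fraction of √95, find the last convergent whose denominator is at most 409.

3041/312

√95 = [9; 1, 2, 1, 18, …] (period length 4).
Convergents:
  p_0/q_0 = 9/1
  p_1/q_1 = 10/1
  p_2/q_2 = 29/3
  p_3/q_3 = 39/4
  p_4/q_4 = 731/75
  p_5/q_5 = 770/79
  p_6/q_6 = 2271/233
  p_7/q_7 = 3041/312
  p_8/q_8 = 57009/5849
q_7 = 312 ≤ 409 < 5849 = q_8, so the answer is 3041/312.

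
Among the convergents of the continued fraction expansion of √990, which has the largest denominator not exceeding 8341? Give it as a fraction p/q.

110943/3526

√990 = [31; 2, 6, 2, 62, …] (period length 4).
Convergents:
  p_0/q_0 = 31/1
  p_1/q_1 = 63/2
  p_2/q_2 = 409/13
  p_3/q_3 = 881/28
  p_4/q_4 = 55031/1749
  p_5/q_5 = 110943/3526
  p_6/q_6 = 720689/22905
q_5 = 3526 ≤ 8341 < 22905 = q_6, so the answer is 110943/3526.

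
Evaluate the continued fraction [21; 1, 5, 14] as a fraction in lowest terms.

Using pₖ = aₖpₖ₋₁ + pₖ₋₂ and qₖ = aₖqₖ₋₁ + qₖ₋₂:
  k=0: a=21, p=21, q=1
  k=1: a=1, p=22, q=1
  k=2: a=5, p=131, q=6
  k=3: a=14, p=1856, q=85

1856/85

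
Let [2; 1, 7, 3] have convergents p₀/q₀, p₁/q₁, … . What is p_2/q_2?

23/8

Using pₖ = aₖpₖ₋₁ + pₖ₋₂, qₖ = aₖqₖ₋₁ + qₖ₋₂ (with p₋₁=1, p₋₂=0, q₋₁=0, q₋₂=1):
  k=0: a=2, p=2, q=1
  k=1: a=1, p=3, q=1
  k=2: a=7, p=23, q=8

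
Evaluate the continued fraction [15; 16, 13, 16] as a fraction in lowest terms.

50609/3360

Fold from the inside: start with 16/1.
  13 + 1/16 = 209/16
  16 + 16/209 = 3360/209
  15 + 209/3360 = 50609/3360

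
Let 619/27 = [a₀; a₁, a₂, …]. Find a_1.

619 = 22·27 + 25   →  a_0 = 22
27 = 1·25 + 2   →  a_1 = 1

1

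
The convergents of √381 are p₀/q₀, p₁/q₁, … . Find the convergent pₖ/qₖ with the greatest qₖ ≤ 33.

527/27

√381 = [19; 1, 1, 12, 1, 1, 38, …] (period length 6).
Convergents:
  p_0/q_0 = 19/1
  p_1/q_1 = 20/1
  p_2/q_2 = 39/2
  p_3/q_3 = 488/25
  p_4/q_4 = 527/27
  p_5/q_5 = 1015/52
q_4 = 27 ≤ 33 < 52 = q_5, so the answer is 527/27.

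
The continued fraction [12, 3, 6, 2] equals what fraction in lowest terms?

Fold from the inside: start with 2/1.
  6 + 1/2 = 13/2
  3 + 2/13 = 41/13
  12 + 13/41 = 505/41

505/41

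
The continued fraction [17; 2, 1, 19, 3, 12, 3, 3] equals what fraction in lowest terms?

Using pₖ = aₖpₖ₋₁ + pₖ₋₂ and qₖ = aₖqₖ₋₁ + qₖ₋₂:
  k=0: a=17, p=17, q=1
  k=1: a=2, p=35, q=2
  k=2: a=1, p=52, q=3
  k=3: a=19, p=1023, q=59
  k=4: a=3, p=3121, q=180
  k=5: a=12, p=38475, q=2219
  k=6: a=3, p=118546, q=6837
  k=7: a=3, p=394113, q=22730

394113/22730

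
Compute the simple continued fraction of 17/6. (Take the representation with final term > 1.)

17 = 2*6 + 5
6 = 1*5 + 1
5 = 5*1 + 0  (stop)
So 17/6 = [2; 1, 5].

[2; 1, 5]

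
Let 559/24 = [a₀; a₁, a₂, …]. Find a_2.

559 = 23·24 + 7   →  a_0 = 23
24 = 3·7 + 3   →  a_1 = 3
7 = 2·3 + 1   →  a_2 = 2

2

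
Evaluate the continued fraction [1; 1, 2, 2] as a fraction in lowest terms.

Fold from the inside: start with 2/1.
  2 + 1/2 = 5/2
  1 + 2/5 = 7/5
  1 + 5/7 = 12/7

12/7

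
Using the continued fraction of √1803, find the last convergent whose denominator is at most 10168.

√1803 = [42; 2, 6, 28, 6, 2, 84, …] (period length 6).
Convergents:
  p_0/q_0 = 42/1
  p_1/q_1 = 85/2
  p_2/q_2 = 552/13
  p_3/q_3 = 15541/366
  p_4/q_4 = 93798/2209
  p_5/q_5 = 203137/4784
  p_6/q_6 = 17157306/404065
q_5 = 4784 ≤ 10168 < 404065 = q_6, so the answer is 203137/4784.

203137/4784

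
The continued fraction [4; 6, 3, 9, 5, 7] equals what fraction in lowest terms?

Fold from the inside: start with 7/1.
  5 + 1/7 = 36/7
  9 + 7/36 = 331/36
  3 + 36/331 = 1029/331
  6 + 331/1029 = 6505/1029
  4 + 1029/6505 = 27049/6505

27049/6505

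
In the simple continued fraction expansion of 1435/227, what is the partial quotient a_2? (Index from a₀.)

9

1435 = 6·227 + 73   →  a_0 = 6
227 = 3·73 + 8   →  a_1 = 3
73 = 9·8 + 1   →  a_2 = 9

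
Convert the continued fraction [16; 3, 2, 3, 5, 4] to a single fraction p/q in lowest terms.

Fold from the inside: start with 4/1.
  5 + 1/4 = 21/4
  3 + 4/21 = 67/21
  2 + 21/67 = 155/67
  3 + 67/155 = 532/155
  16 + 155/532 = 8667/532

8667/532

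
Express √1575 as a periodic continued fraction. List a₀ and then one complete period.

[39; 1, 2, 5, 2, 1, 78]

a₀ = ⌊√1575⌋ = 39.
With m₀=0, d₀=1 and mₖ₊₁ = dₖaₖ − mₖ, dₖ₊₁ = (n − mₖ₊₁²)/dₖ, aₖ₊₁ = ⌊(a₀+mₖ₊₁)/dₖ₊₁⌋:
  k=1: m=39, d=54, a=1
  k=2: m=15, d=25, a=2
  k=3: m=35, d=14, a=5
  k=4: m=35, d=25, a=2
  k=5: m=15, d=54, a=1
  k=6: m=39, d=1, a=78
d=1 and a=2a₀=78 at k=6, so the next step gives (m, d) = (39, 54) again — its k=1 value — and the period has length 6.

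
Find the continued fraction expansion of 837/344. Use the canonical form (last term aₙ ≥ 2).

[2; 2, 3, 4, 5, 2]

837 = 2·344 + 149
344 = 2·149 + 46
149 = 3·46 + 11
46 = 4·11 + 2
11 = 5·2 + 1
2 = 2·1 + 0  (stop)
So 837/344 = [2; 2, 3, 4, 5, 2].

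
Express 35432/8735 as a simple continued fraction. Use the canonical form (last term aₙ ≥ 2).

[4; 17, 1, 3, 15, 8]

35432 = 4*8735 + 492
8735 = 17*492 + 371
492 = 1*371 + 121
371 = 3*121 + 8
121 = 15*8 + 1
8 = 8*1 + 0  (stop)
So 35432/8735 = [4; 17, 1, 3, 15, 8].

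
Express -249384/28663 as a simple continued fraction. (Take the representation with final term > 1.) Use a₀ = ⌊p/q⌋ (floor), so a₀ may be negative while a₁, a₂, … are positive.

-249384 = -9·28663 + 8583
28663 = 3·8583 + 2914
8583 = 2·2914 + 2755
2914 = 1·2755 + 159
2755 = 17·159 + 52
159 = 3·52 + 3
52 = 17·3 + 1
3 = 3·1 + 0  (stop)
So -249384/28663 = [-9; 3, 2, 1, 17, 3, 17, 3].

[-9; 3, 2, 1, 17, 3, 17, 3]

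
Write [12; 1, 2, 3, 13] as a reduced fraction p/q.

Using pₖ = aₖpₖ₋₁ + pₖ₋₂ and qₖ = aₖqₖ₋₁ + qₖ₋₂:
  k=0: a=12, p=12, q=1
  k=1: a=1, p=13, q=1
  k=2: a=2, p=38, q=3
  k=3: a=3, p=127, q=10
  k=4: a=13, p=1689, q=133

1689/133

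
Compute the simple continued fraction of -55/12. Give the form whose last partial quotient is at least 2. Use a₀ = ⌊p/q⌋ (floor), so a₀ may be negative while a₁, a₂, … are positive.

-55 = -5·12 + 5
12 = 2·5 + 2
5 = 2·2 + 1
2 = 2·1 + 0  (stop)
So -55/12 = [-5; 2, 2, 2].

[-5; 2, 2, 2]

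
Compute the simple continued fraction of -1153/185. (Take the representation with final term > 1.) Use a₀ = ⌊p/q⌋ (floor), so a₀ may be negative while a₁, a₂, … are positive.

-1153 = -7×185 + 142
185 = 1×142 + 43
142 = 3×43 + 13
43 = 3×13 + 4
13 = 3×4 + 1
4 = 4×1 + 0  (stop)
So -1153/185 = [-7; 1, 3, 3, 3, 4].

[-7; 1, 3, 3, 3, 4]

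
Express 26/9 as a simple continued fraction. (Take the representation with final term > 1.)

[2; 1, 8]

26 = 2·9 + 8
9 = 1·8 + 1
8 = 8·1 + 0  (stop)
So 26/9 = [2; 1, 8].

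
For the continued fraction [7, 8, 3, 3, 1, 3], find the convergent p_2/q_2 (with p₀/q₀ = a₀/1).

178/25

Using pₖ = aₖpₖ₋₁ + pₖ₋₂, qₖ = aₖqₖ₋₁ + qₖ₋₂ (with p₋₁=1, p₋₂=0, q₋₁=0, q₋₂=1):
  k=0: a=7, p=7, q=1
  k=1: a=8, p=57, q=8
  k=2: a=3, p=178, q=25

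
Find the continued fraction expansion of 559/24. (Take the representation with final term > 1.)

559 = 23·24 + 7
24 = 3·7 + 3
7 = 2·3 + 1
3 = 3·1 + 0  (stop)
So 559/24 = [23; 3, 2, 3].

[23; 3, 2, 3]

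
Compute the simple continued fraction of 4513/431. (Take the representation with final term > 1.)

[10; 2, 8, 8, 3]

4513 = 10·431 + 203
431 = 2·203 + 25
203 = 8·25 + 3
25 = 8·3 + 1
3 = 3·1 + 0  (stop)
So 4513/431 = [10; 2, 8, 8, 3].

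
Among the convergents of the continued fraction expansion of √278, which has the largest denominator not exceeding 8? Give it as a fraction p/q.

50/3

√278 = [16; 1, 2, 16, 2, 1, 32, …] (period length 6).
Convergents:
  p_0/q_0 = 16/1
  p_1/q_1 = 17/1
  p_2/q_2 = 50/3
  p_3/q_3 = 817/49
q_2 = 3 ≤ 8 < 49 = q_3, so the answer is 50/3.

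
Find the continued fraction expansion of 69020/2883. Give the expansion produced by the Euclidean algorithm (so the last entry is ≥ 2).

[23; 1, 15, 1, 3, 5, 8]

69020 = 23*2883 + 2711
2883 = 1*2711 + 172
2711 = 15*172 + 131
172 = 1*131 + 41
131 = 3*41 + 8
41 = 5*8 + 1
8 = 8*1 + 0  (stop)
So 69020/2883 = [23; 1, 15, 1, 3, 5, 8].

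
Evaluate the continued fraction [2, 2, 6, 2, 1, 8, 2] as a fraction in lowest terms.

1855/753

Fold from the inside: start with 2/1.
  8 + 1/2 = 17/2
  1 + 2/17 = 19/17
  2 + 17/19 = 55/19
  6 + 19/55 = 349/55
  2 + 55/349 = 753/349
  2 + 349/753 = 1855/753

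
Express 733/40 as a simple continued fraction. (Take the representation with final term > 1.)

733 = 18*40 + 13
40 = 3*13 + 1
13 = 13*1 + 0  (stop)
So 733/40 = [18; 3, 13].

[18; 3, 13]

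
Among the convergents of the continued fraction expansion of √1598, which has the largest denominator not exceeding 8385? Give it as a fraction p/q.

√1598 = [39; 1, 38, 1, 78, …] (period length 4).
Convergents:
  p_0/q_0 = 39/1
  p_1/q_1 = 40/1
  p_2/q_2 = 1559/39
  p_3/q_3 = 1599/40
  p_4/q_4 = 126281/3159
  p_5/q_5 = 127880/3199
  p_6/q_6 = 4985721/124721
q_5 = 3199 ≤ 8385 < 124721 = q_6, so the answer is 127880/3199.

127880/3199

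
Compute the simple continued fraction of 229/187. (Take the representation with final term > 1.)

229 = 1×187 + 42
187 = 4×42 + 19
42 = 2×19 + 4
19 = 4×4 + 3
4 = 1×3 + 1
3 = 3×1 + 0  (stop)
So 229/187 = [1; 4, 2, 4, 1, 3].

[1; 4, 2, 4, 1, 3]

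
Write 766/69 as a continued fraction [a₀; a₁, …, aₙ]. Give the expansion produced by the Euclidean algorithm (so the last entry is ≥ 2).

766 = 11×69 + 7
69 = 9×7 + 6
7 = 1×6 + 1
6 = 6×1 + 0  (stop)
So 766/69 = [11; 9, 1, 6].

[11; 9, 1, 6]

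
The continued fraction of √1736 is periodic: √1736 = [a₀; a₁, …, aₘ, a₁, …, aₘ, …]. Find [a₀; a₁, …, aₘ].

a₀ = ⌊√1736⌋ = 41.
With m₀=0, d₀=1 and mₖ₊₁ = dₖaₖ − mₖ, dₖ₊₁ = (n − mₖ₊₁²)/dₖ, aₖ₊₁ = ⌊(a₀+mₖ₊₁)/dₖ₊₁⌋:
  k=1: m=41, d=55, a=1
  k=2: m=14, d=28, a=1
  k=3: m=14, d=55, a=1
  k=4: m=41, d=1, a=82
d=1 and a=2a₀=82 at k=4, so the next step gives (m, d) = (41, 55) again — its k=1 value — and the period has length 4.

[41; 1, 1, 1, 82]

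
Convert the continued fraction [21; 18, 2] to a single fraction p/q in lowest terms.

779/37

Using pₖ = aₖpₖ₋₁ + pₖ₋₂ and qₖ = aₖqₖ₋₁ + qₖ₋₂:
  k=0: a=21, p=21, q=1
  k=1: a=18, p=379, q=18
  k=2: a=2, p=779, q=37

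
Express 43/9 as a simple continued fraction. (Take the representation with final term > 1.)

43 = 4*9 + 7
9 = 1*7 + 2
7 = 3*2 + 1
2 = 2*1 + 0  (stop)
So 43/9 = [4; 1, 3, 2].

[4; 1, 3, 2]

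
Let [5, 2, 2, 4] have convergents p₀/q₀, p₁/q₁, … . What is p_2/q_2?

Using pₖ = aₖpₖ₋₁ + pₖ₋₂, qₖ = aₖqₖ₋₁ + qₖ₋₂ (with p₋₁=1, p₋₂=0, q₋₁=0, q₋₂=1):
  k=0: a=5, p=5, q=1
  k=1: a=2, p=11, q=2
  k=2: a=2, p=27, q=5

27/5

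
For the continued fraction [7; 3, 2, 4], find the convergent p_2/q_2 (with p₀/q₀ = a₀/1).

51/7

Using pₖ = aₖpₖ₋₁ + pₖ₋₂, qₖ = aₖqₖ₋₁ + qₖ₋₂ (with p₋₁=1, p₋₂=0, q₋₁=0, q₋₂=1):
  k=0: a=7, p=7, q=1
  k=1: a=3, p=22, q=3
  k=2: a=2, p=51, q=7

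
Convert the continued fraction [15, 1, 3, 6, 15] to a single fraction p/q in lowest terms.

Fold from the inside: start with 15/1.
  6 + 1/15 = 91/15
  3 + 15/91 = 288/91
  1 + 91/288 = 379/288
  15 + 288/379 = 5973/379

5973/379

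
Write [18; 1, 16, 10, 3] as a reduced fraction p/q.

10039/530

Using pₖ = aₖpₖ₋₁ + pₖ₋₂ and qₖ = aₖqₖ₋₁ + qₖ₋₂:
  k=0: a=18, p=18, q=1
  k=1: a=1, p=19, q=1
  k=2: a=16, p=322, q=17
  k=3: a=10, p=3239, q=171
  k=4: a=3, p=10039, q=530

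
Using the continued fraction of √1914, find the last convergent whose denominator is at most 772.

15356/351

√1914 = [43; 1, 2, 1, 86, …] (period length 4).
Convergents:
  p_0/q_0 = 43/1
  p_1/q_1 = 44/1
  p_2/q_2 = 131/3
  p_3/q_3 = 175/4
  p_4/q_4 = 15181/347
  p_5/q_5 = 15356/351
  p_6/q_6 = 45893/1049
q_5 = 351 ≤ 772 < 1049 = q_6, so the answer is 15356/351.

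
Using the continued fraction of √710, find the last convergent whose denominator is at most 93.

1279/48

√710 = [26; 1, 1, 1, 4, 1, 1, 1, 52, …] (period length 8).
Convergents:
  p_0/q_0 = 26/1
  p_1/q_1 = 27/1
  p_2/q_2 = 53/2
  p_3/q_3 = 80/3
  p_4/q_4 = 373/14
  p_5/q_5 = 453/17
  p_6/q_6 = 826/31
  p_7/q_7 = 1279/48
  p_8/q_8 = 67334/2527
q_7 = 48 ≤ 93 < 2527 = q_8, so the answer is 1279/48.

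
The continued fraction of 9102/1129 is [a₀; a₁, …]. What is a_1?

16

9102 = 8·1129 + 70   →  a_0 = 8
1129 = 16·70 + 9   →  a_1 = 16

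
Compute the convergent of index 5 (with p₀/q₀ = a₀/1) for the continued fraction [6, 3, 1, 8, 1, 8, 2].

Using pₖ = aₖpₖ₋₁ + pₖ₋₂, qₖ = aₖqₖ₋₁ + qₖ₋₂ (with p₋₁=1, p₋₂=0, q₋₁=0, q₋₂=1):
  k=0: a=6, p=6, q=1
  k=1: a=3, p=19, q=3
  k=2: a=1, p=25, q=4
  k=3: a=8, p=219, q=35
  k=4: a=1, p=244, q=39
  k=5: a=8, p=2171, q=347

2171/347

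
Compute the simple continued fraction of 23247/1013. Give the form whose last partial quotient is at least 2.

23247 = 22·1013 + 961
1013 = 1·961 + 52
961 = 18·52 + 25
52 = 2·25 + 2
25 = 12·2 + 1
2 = 2·1 + 0  (stop)
So 23247/1013 = [22; 1, 18, 2, 12, 2].

[22; 1, 18, 2, 12, 2]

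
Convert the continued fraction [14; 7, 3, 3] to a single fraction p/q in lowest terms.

Using pₖ = aₖpₖ₋₁ + pₖ₋₂ and qₖ = aₖqₖ₋₁ + qₖ₋₂:
  k=0: a=14, p=14, q=1
  k=1: a=7, p=99, q=7
  k=2: a=3, p=311, q=22
  k=3: a=3, p=1032, q=73

1032/73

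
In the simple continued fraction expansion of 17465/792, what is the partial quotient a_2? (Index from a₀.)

17465 = 22·792 + 41   →  a_0 = 22
792 = 19·41 + 13   →  a_1 = 19
41 = 3·13 + 2   →  a_2 = 3

3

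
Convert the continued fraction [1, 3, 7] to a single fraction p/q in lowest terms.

29/22

Fold from the inside: start with 7/1.
  3 + 1/7 = 22/7
  1 + 7/22 = 29/22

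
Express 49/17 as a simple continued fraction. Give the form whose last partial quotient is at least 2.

49 = 2×17 + 15
17 = 1×15 + 2
15 = 7×2 + 1
2 = 2×1 + 0  (stop)
So 49/17 = [2; 1, 7, 2].

[2; 1, 7, 2]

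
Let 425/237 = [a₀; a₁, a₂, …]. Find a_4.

425 = 1·237 + 188   →  a_0 = 1
237 = 1·188 + 49   →  a_1 = 1
188 = 3·49 + 41   →  a_2 = 3
49 = 1·41 + 8   →  a_3 = 1
41 = 5·8 + 1   →  a_4 = 5

5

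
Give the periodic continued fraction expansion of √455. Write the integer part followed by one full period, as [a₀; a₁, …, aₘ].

a₀ = ⌊√455⌋ = 21.
With m₀=0, d₀=1 and mₖ₊₁ = dₖaₖ − mₖ, dₖ₊₁ = (n − mₖ₊₁²)/dₖ, aₖ₊₁ = ⌊(a₀+mₖ₊₁)/dₖ₊₁⌋:
  k=1: m=21, d=14, a=3
  k=2: m=21, d=1, a=42
d=1 and a=2a₀=42 at k=2, so the next step gives (m, d) = (21, 14) again — its k=1 value — and the period has length 2.

[21; 3, 42]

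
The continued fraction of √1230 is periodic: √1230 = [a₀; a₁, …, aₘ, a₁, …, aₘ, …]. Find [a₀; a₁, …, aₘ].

a₀ = ⌊√1230⌋ = 35.
With m₀=0, d₀=1 and mₖ₊₁ = dₖaₖ − mₖ, dₖ₊₁ = (n − mₖ₊₁²)/dₖ, aₖ₊₁ = ⌊(a₀+mₖ₊₁)/dₖ₊₁⌋:
  k=1: m=35, d=5, a=14
  k=2: m=35, d=1, a=70
d=1 and a=2a₀=70 at k=2, so the next step gives (m, d) = (35, 5) again — its k=1 value — and the period has length 2.

[35; 14, 70]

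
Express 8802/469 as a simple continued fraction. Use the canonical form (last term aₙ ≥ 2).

8802 = 18·469 + 360
469 = 1·360 + 109
360 = 3·109 + 33
109 = 3·33 + 10
33 = 3·10 + 3
10 = 3·3 + 1
3 = 3·1 + 0  (stop)
So 8802/469 = [18; 1, 3, 3, 3, 3, 3].

[18; 1, 3, 3, 3, 3, 3]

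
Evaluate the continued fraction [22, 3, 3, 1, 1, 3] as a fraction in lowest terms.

1829/82

Using pₖ = aₖpₖ₋₁ + pₖ₋₂ and qₖ = aₖqₖ₋₁ + qₖ₋₂:
  k=0: a=22, p=22, q=1
  k=1: a=3, p=67, q=3
  k=2: a=3, p=223, q=10
  k=3: a=1, p=290, q=13
  k=4: a=1, p=513, q=23
  k=5: a=3, p=1829, q=82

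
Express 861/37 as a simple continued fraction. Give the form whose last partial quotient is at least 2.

861 = 23·37 + 10
37 = 3·10 + 7
10 = 1·7 + 3
7 = 2·3 + 1
3 = 3·1 + 0  (stop)
So 861/37 = [23; 3, 1, 2, 3].

[23; 3, 1, 2, 3]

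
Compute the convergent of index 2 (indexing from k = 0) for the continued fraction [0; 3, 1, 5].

1/4

Using pₖ = aₖpₖ₋₁ + pₖ₋₂, qₖ = aₖqₖ₋₁ + qₖ₋₂ (with p₋₁=1, p₋₂=0, q₋₁=0, q₋₂=1):
  k=0: a=0, p=0, q=1
  k=1: a=3, p=1, q=3
  k=2: a=1, p=1, q=4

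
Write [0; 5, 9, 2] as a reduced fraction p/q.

Using pₖ = aₖpₖ₋₁ + pₖ₋₂ and qₖ = aₖqₖ₋₁ + qₖ₋₂:
  k=0: a=0, p=0, q=1
  k=1: a=5, p=1, q=5
  k=2: a=9, p=9, q=46
  k=3: a=2, p=19, q=97

19/97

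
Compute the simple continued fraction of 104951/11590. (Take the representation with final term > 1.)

104951 = 9*11590 + 641
11590 = 18*641 + 52
641 = 12*52 + 17
52 = 3*17 + 1
17 = 17*1 + 0  (stop)
So 104951/11590 = [9; 18, 12, 3, 17].

[9; 18, 12, 3, 17]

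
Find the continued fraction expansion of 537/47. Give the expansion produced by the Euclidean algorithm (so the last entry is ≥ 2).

537 = 11*47 + 20
47 = 2*20 + 7
20 = 2*7 + 6
7 = 1*6 + 1
6 = 6*1 + 0  (stop)
So 537/47 = [11; 2, 2, 1, 6].

[11; 2, 2, 1, 6]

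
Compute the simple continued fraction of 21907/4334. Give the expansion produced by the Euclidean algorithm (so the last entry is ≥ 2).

21907 = 5*4334 + 237
4334 = 18*237 + 68
237 = 3*68 + 33
68 = 2*33 + 2
33 = 16*2 + 1
2 = 2*1 + 0  (stop)
So 21907/4334 = [5; 18, 3, 2, 16, 2].

[5; 18, 3, 2, 16, 2]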